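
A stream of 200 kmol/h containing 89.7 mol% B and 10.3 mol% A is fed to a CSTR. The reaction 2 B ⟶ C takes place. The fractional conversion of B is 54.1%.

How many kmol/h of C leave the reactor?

48.5 kmol/h

B reacted = 0.541 × 179.4 = 97.06 kmol/h; ν_B = −2, so ξ = 97.06/2 = 48.53 kmol/h.
Outlet amounts (n = n₀ + ν ξ):
  B: 179.4 − 2(48.53) = 82.34
  C: 0 + 1(48.53) = 48.53
  A: 20.6 (inert)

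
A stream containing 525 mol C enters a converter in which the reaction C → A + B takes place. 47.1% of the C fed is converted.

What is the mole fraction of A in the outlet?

C reacted = 0.471 × 525 = 247.3 mol; ν_C = −1, so ξ = 247.3/1 = 247.3 mol.
Outlet amounts (n = n₀ + ν ξ):
  C: 525 − 1(247.3) = 277.7
  A: 0 + 1(247.3) = 247.3
  B: 0 + 1(247.3) = 247.3
Total out = 772.3 mol; y_A = 247.3 / 772.3 = 0.3202.

0.32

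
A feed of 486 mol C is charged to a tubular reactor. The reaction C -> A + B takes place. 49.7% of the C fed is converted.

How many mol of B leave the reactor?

242 mol

C reacted = 0.497 × 486 = 241.5 mol; ν_C = −1, so ξ = 241.5/1 = 241.5 mol.
Outlet amounts (n = n₀ + ν ξ):
  C: 486 − 1(241.5) = 244.5
  A: 0 + 1(241.5) = 241.5
  B: 0 + 1(241.5) = 241.5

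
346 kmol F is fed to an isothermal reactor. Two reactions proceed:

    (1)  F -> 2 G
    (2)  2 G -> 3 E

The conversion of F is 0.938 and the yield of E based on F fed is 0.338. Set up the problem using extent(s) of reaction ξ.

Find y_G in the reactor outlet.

Conversion of F: F consumed = 1ξ₁ = 0.938 × 346 → ξ₁ = 324.5 kmol.
Yield of E: 3ξ₂ / 346 = 0.338 → ξ₂ = 38.98 kmol.
Outlet amounts (n = n₀ + Σ ν·ξ):
  F: 346 − 1(324.5) = 21.45
  G: 0 + 2(324.5) − 2(38.98) = 571.1
  E: 0 + 3(38.98) = 116.9
Total out = 709.5 kmol; y_G = 571.1 / 709.5 = 0.8049.

0.805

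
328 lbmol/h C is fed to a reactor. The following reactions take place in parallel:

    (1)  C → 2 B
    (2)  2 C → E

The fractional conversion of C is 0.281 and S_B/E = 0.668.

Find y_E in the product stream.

Conversion of C: C consumed = 0.281 × 328 = 92.17 lbmol/h = 1ξ₁ + 2ξ₂.
Selectivity: 2ξ₁ / (1ξ₂) = 0.668 → ξ₁ = 0.334 ξ₂.
Substitute: (1·0.334 + 2) ξ₂ = 92.17 → ξ₂ = 39.49 lbmol/h, ξ₁ = 13.19 lbmol/h.
Outlet amounts (n = n₀ + Σ ν·ξ):
  C: 328 − 1(13.19) − 2(39.49) = 235.8
  B: 0 + 2(13.19) = 26.38
  E: 0 + 1(39.49) = 39.49
Total out = 301.7 lbmol/h; y_E = 39.49 / 301.7 = 0.1309.

0.131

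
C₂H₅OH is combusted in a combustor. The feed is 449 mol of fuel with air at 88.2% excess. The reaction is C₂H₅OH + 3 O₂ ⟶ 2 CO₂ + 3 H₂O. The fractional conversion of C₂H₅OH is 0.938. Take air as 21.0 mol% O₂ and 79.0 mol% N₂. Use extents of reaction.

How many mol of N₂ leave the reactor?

Stoichiometric O₂ = 3 × 449 = 1347 mol; O₂ fed = 1347 × 1.882 = 2535 mol.
N₂ fed = 2535 × 79/21 = 9537 mol.
Fuel reacted = 0.938 × 449 → ξ = 421.2 mol.
Outlet (n = n₀ + ν ξ):
  C₂H₅OH: 449 − 1(421.2) = 27.84
  O₂: 2535 − 3(421.2) = 1272
  N₂: 9537 (inert)
  CO₂: 0 + 2(421.2) = 842.3
  H₂O: 0 + 3(421.2) = 1263

9540 mol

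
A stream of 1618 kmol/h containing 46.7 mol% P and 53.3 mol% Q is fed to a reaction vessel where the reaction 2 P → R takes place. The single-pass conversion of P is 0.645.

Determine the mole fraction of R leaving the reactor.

P reacted = 0.645 × 755.6 = 487.4 kmol/h; ν_P = −2, so ξ = 487.4/2 = 243.7 kmol/h.
Outlet amounts (n = n₀ + ν ξ):
  P: 755.6 − 2(243.7) = 268.2
  R: 0 + 1(243.7) = 243.7
  Q: 862.4 (inert)
Total out = 1374 kmol/h; y_R = 243.7 / 1374 = 0.1773.

0.177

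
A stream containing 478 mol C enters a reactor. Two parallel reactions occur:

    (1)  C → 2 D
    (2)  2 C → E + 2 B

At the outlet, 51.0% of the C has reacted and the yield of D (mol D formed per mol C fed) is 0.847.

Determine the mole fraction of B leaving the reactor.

Yield of D: 2ξ₁ / 478 = 0.847 → ξ₁ = 202.4 mol.
Conversion of C: 1ξ₁ + 2ξ₂ = 0.51 × 478 = 243.8 → ξ₂ = 20.67 mol.
Outlet amounts (n = n₀ + Σ ν·ξ):
  C: 478 − 1(202.4) − 2(20.67) = 234.2
  D: 0 + 2(202.4) = 404.9
  E: 0 + 1(20.67) = 20.67
  B: 0 + 2(20.67) = 41.35
Total out = 701.1 mol; y_B = 41.35 / 701.1 = 0.05897.

0.059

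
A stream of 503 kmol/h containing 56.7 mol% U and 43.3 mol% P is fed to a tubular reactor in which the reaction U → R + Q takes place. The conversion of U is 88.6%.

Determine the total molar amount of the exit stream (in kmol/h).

U reacted = 0.886 × 285.2 = 252.7 kmol/h; ν_U = −1, so ξ = 252.7/1 = 252.7 kmol/h.
Outlet amounts (n = n₀ + ν ξ):
  U: 285.2 − 1(252.7) = 32.51
  R: 0 + 1(252.7) = 252.7
  Q: 0 + 1(252.7) = 252.7
  P: 217.8 (inert)
Total out = 32.51 + 252.7 + 252.7 + 217.8 = 755.7 kmol/h.

756 kmol/h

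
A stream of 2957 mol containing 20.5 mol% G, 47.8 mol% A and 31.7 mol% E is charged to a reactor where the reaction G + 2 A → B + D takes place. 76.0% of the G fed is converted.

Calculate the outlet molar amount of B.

461 mol

G reacted = 0.76 × 606.2 = 460.7 mol; ν_G = −1, so ξ = 460.7/1 = 460.7 mol.
Outlet amounts (n = n₀ + ν ξ):
  G: 606.2 − 1(460.7) = 145.5
  A: 1413 − 2(460.7) = 492
  B: 0 + 1(460.7) = 460.7
  D: 0 + 1(460.7) = 460.7
  E: 937.4 (inert)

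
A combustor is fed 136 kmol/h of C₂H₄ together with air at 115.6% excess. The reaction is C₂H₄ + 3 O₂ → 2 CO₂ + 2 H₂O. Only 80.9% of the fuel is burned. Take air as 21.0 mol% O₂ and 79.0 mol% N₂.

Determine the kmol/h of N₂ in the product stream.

Stoichiometric O₂ = 3 × 136 = 408 kmol/h; O₂ fed = 408 × 2.156 = 879.6 kmol/h.
N₂ fed = 879.6 × 79/21 = 3309 kmol/h.
Fuel reacted = 0.809 × 136 → ξ = 110 kmol/h.
Outlet (n = n₀ + ν ξ):
  C₂H₄: 136 − 1(110) = 25.98
  O₂: 879.6 − 3(110) = 549.6
  N₂: 3309 (inert)
  CO₂: 0 + 2(110) = 220
  H₂O: 0 + 2(110) = 220

3310 kmol/h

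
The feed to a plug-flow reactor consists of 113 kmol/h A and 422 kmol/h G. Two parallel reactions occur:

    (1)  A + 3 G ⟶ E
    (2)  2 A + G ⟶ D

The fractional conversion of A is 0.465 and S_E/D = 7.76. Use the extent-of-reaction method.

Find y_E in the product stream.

0.105

Conversion of A: A consumed = 0.465 × 113 = 52.55 kmol/h = 1ξ₁ + 2ξ₂.
Selectivity: 1ξ₁ / (1ξ₂) = 7.76 → ξ₁ = 7.76 ξ₂.
Substitute: (1·7.76 + 2) ξ₂ = 52.55 → ξ₂ = 5.384 kmol/h, ξ₁ = 41.78 kmol/h.
Outlet amounts (n = n₀ + Σ ν·ξ):
  A: 113 − 1(41.78) − 2(5.384) = 60.45
  G: 422 − 3(41.78) − 1(5.384) = 291.3
  E: 0 + 1(41.78) = 41.78
  D: 0 + 1(5.384) = 5.384
Total out = 398.9 kmol/h; y_E = 41.78 / 398.9 = 0.1047.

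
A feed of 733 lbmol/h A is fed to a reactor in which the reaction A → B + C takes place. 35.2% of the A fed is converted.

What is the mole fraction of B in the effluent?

0.26

A reacted = 0.352 × 733 = 258 lbmol/h; ν_A = −1, so ξ = 258/1 = 258 lbmol/h.
Outlet amounts (n = n₀ + ν ξ):
  A: 733 − 1(258) = 475
  B: 0 + 1(258) = 258
  C: 0 + 1(258) = 258
Total out = 991 lbmol/h; y_B = 258 / 991 = 0.2604.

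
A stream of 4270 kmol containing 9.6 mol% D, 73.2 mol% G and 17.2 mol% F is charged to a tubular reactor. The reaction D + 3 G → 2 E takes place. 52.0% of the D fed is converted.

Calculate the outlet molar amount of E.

D reacted = 0.52 × 409.9 = 213.2 kmol; ν_D = −1, so ξ = 213.2/1 = 213.2 kmol.
Outlet amounts (n = n₀ + ν ξ):
  D: 409.9 − 1(213.2) = 196.8
  G: 3126 − 3(213.2) = 2486
  E: 0 + 2(213.2) = 426.3
  F: 734.4 (inert)

426 kmol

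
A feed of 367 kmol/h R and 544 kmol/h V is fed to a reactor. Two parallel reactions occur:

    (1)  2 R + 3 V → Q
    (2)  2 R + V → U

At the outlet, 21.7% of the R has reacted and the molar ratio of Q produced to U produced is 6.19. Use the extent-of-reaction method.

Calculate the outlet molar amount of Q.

Conversion of R: R consumed = 0.217 × 367 = 79.64 kmol/h = 2ξ₁ + 2ξ₂.
Selectivity: 1ξ₁ / (1ξ₂) = 6.19 → ξ₁ = 6.19 ξ₂.
Substitute: (2·6.19 + 2) ξ₂ = 79.64 → ξ₂ = 5.538 kmol/h, ξ₁ = 34.28 kmol/h.
Outlet amounts (n = n₀ + Σ ν·ξ):
  R: 367 − 2(34.28) − 2(5.538) = 287.4
  V: 544 − 3(34.28) − 1(5.538) = 435.6
  Q: 0 + 1(34.28) = 34.28
  U: 0 + 1(5.538) = 5.538

34.3 kmol/h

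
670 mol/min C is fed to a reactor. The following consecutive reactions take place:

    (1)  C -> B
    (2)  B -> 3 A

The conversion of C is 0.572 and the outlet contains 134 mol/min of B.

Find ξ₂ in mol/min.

Conversion of C: C consumed = 1ξ₁ = 0.572 × 670 → ξ₁ = 383.2 mol/min.
B balance: n_B = 0 + 1ξ₁ − 1ξ₂ = 134 → ξ₂ = (1·383.2 − 134)/1 = 249.2 mol/min.
Outlet amounts (n = n₀ + Σ ν·ξ):
  C: 670 − 1(383.2) = 286.8
  B: 0 + 1(383.2) − 1(249.2) = 134
  A: 0 + 3(249.2) = 747.7

ξ₂ = 249 mol/min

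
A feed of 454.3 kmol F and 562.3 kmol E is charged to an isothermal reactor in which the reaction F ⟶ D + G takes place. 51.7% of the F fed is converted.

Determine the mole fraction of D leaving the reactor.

F reacted = 0.517 × 454.3 = 234.9 kmol; ν_F = −1, so ξ = 234.9/1 = 234.9 kmol.
Outlet amounts (n = n₀ + ν ξ):
  F: 454.3 − 1(234.9) = 219.4
  D: 0 + 1(234.9) = 234.9
  G: 0 + 1(234.9) = 234.9
  E: 562.3 (inert)
Total out = 1251 kmol; y_D = 234.9 / 1251 = 0.1877.

0.188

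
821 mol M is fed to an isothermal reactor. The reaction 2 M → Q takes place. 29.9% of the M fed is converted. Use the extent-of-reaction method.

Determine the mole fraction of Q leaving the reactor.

M reacted = 0.299 × 821 = 245.5 mol; ν_M = −2, so ξ = 245.5/2 = 122.7 mol.
Outlet amounts (n = n₀ + ν ξ):
  M: 821 − 2(122.7) = 575.5
  Q: 0 + 1(122.7) = 122.7
Total out = 698.3 mol; y_Q = 122.7 / 698.3 = 0.1758.

0.176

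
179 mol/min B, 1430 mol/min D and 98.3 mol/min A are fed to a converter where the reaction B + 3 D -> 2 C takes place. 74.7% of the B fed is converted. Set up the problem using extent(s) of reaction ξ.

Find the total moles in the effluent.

B reacted = 0.747 × 179 = 133.7 mol/min; ν_B = −1, so ξ = 133.7/1 = 133.7 mol/min.
Outlet amounts (n = n₀ + ν ξ):
  B: 179 − 1(133.7) = 45.29
  D: 1430 − 3(133.7) = 1029
  C: 0 + 2(133.7) = 267.4
  A: 98.3 (inert)
Total out = 45.29 + 1029 + 267.4 + 98.3 = 1440 mol/min.

1440 mol/min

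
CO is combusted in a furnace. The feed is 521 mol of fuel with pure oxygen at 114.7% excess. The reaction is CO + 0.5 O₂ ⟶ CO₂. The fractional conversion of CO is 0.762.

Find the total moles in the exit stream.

Stoichiometric O₂ = 0.5 × 521 = 260.5 mol; O₂ fed = 260.5 × 2.147 = 559.3 mol.
Fuel reacted = 0.762 × 521 → ξ = 397 mol.
Outlet (n = n₀ + ν ξ):
  CO: 521 − 1(397) = 124
  O₂: 559.3 − 0.5(397) = 360.8
  CO₂: 0 + 1(397) = 397
Total out = 124 + 360.8 + 397 = 881.8 mol.

882 mol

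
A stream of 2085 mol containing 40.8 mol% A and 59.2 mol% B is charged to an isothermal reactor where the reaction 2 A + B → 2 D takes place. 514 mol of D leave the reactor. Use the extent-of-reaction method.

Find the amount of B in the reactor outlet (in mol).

For D: n = n₀ + 2ξ → 514 = 0 + 2ξ, giving ξ = 257 mol.
Outlet amounts (n = n₀ + ν ξ):
  A: 850.7 − 2(257) = 336.7
  B: 1234 − 1(257) = 977.3
  D: 0 + 2(257) = 514

977 mol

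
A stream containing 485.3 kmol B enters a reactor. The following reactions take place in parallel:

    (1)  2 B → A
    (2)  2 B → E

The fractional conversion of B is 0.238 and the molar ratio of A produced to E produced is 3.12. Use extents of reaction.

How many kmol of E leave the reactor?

Conversion of B: B consumed = 0.238 × 485.3 = 115.5 kmol = 2ξ₁ + 2ξ₂.
Selectivity: 1ξ₁ / (1ξ₂) = 3.12 → ξ₁ = 3.12 ξ₂.
Substitute: (2·3.12 + 2) ξ₂ = 115.5 → ξ₂ = 14.02 kmol, ξ₁ = 43.73 kmol.
Outlet amounts (n = n₀ + Σ ν·ξ):
  B: 485.3 − 2(43.73) − 2(14.02) = 369.8
  A: 0 + 1(43.73) = 43.73
  E: 0 + 1(14.02) = 14.02

14 kmol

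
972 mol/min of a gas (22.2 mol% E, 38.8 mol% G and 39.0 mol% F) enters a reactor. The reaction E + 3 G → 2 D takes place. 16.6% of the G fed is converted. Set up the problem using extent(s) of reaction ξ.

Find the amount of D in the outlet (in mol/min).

41.7 mol/min

G reacted = 0.166 × 377.1 = 62.6 mol/min; ν_G = −3, so ξ = 62.6/3 = 20.87 mol/min.
Outlet amounts (n = n₀ + ν ξ):
  E: 215.8 − 1(20.87) = 194.9
  G: 377.1 − 3(20.87) = 314.5
  D: 0 + 2(20.87) = 41.74
  F: 379.1 (inert)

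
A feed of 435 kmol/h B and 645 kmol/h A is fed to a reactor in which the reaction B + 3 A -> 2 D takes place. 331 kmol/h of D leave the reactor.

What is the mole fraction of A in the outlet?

0.198

For D: n = n₀ + 2ξ → 331 = 0 + 2ξ, giving ξ = 165.5 kmol/h.
Outlet amounts (n = n₀ + ν ξ):
  B: 435 − 1(165.5) = 269.5
  A: 645 − 3(165.5) = 148.5
  D: 0 + 2(165.5) = 331
Total out = 749 kmol/h; y_A = 148.5 / 749 = 0.1983.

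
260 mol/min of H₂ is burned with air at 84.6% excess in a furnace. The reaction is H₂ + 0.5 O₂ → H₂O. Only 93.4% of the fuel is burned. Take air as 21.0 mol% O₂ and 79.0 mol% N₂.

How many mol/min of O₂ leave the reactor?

Stoichiometric O₂ = 0.5 × 260 = 130 mol/min; O₂ fed = 130 × 1.846 = 240 mol/min.
N₂ fed = 240 × 79/21 = 902.8 mol/min.
Fuel reacted = 0.934 × 260 → ξ = 242.8 mol/min.
Outlet (n = n₀ + ν ξ):
  H₂: 260 − 1(242.8) = 17.16
  O₂: 240 − 0.5(242.8) = 118.6
  N₂: 902.8 (inert)
  H₂O: 0 + 1(242.8) = 242.8

119 mol/min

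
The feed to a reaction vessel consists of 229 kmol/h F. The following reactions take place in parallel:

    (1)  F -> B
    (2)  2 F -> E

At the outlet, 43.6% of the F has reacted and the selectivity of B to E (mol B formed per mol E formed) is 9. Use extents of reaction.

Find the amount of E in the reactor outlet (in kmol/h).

Conversion of F: F consumed = 0.436 × 229 = 99.84 kmol/h = 1ξ₁ + 2ξ₂.
Selectivity: 1ξ₁ / (1ξ₂) = 9 → ξ₁ = 9 ξ₂.
Substitute: (1·9 + 2) ξ₂ = 99.84 → ξ₂ = 9.077 kmol/h, ξ₁ = 81.69 kmol/h.
Outlet amounts (n = n₀ + Σ ν·ξ):
  F: 229 − 1(81.69) − 2(9.077) = 129.2
  B: 0 + 1(81.69) = 81.69
  E: 0 + 1(9.077) = 9.077

9.08 kmol/h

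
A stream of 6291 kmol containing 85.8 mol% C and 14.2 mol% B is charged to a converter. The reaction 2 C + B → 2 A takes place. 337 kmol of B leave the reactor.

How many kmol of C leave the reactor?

For B: n = n₀ − 1ξ → 337 = 893.3 − 1ξ, giving ξ = 556.3 kmol.
Outlet amounts (n = n₀ + ν ξ):
  C: 5398 − 2(556.3) = 4285
  B: 893.3 − 1(556.3) = 337
  A: 0 + 2(556.3) = 1113

4290 kmol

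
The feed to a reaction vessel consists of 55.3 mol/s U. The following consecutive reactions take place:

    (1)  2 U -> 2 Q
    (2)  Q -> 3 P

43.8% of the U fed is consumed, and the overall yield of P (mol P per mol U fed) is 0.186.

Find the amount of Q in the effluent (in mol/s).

Conversion of U: U consumed = 2ξ₁ = 0.438 × 55.3 → ξ₁ = 12.11 mol/s.
Yield of P: 3ξ₂ / 55.3 = 0.186 → ξ₂ = 3.429 mol/s.
Outlet amounts (n = n₀ + Σ ν·ξ):
  U: 55.3 − 2(12.11) = 31.08
  Q: 0 + 2(12.11) − 1(3.429) = 20.79
  P: 0 + 3(3.429) = 10.29

20.8 mol/s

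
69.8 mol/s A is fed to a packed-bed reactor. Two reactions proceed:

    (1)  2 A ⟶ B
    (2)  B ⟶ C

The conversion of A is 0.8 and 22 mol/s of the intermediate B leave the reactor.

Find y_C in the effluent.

0.141

Conversion of A: A consumed = 2ξ₁ = 0.8 × 69.8 → ξ₁ = 27.92 mol/s.
B balance: n_B = 0 + 1ξ₁ − 1ξ₂ = 22 → ξ₂ = (1·27.92 − 22)/1 = 5.92 mol/s.
Outlet amounts (n = n₀ + Σ ν·ξ):
  A: 69.8 − 2(27.92) = 13.96
  B: 0 + 1(27.92) − 1(5.92) = 22
  C: 0 + 1(5.92) = 5.92
Total out = 41.88 mol/s; y_C = 5.92 / 41.88 = 0.1414.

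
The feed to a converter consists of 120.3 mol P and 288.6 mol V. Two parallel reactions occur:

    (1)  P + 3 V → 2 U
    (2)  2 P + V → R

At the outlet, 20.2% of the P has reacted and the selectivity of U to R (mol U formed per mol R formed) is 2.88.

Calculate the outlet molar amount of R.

Conversion of P: P consumed = 0.202 × 120.3 = 24.3 mol = 1ξ₁ + 2ξ₂.
Selectivity: 2ξ₁ / (1ξ₂) = 2.88 → ξ₁ = 1.44 ξ₂.
Substitute: (1·1.44 + 2) ξ₂ = 24.3 → ξ₂ = 7.064 mol, ξ₁ = 10.17 mol.
Outlet amounts (n = n₀ + Σ ν·ξ):
  P: 120.3 − 1(10.17) − 2(7.064) = 96
  V: 288.6 − 3(10.17) − 1(7.064) = 251
  U: 0 + 2(10.17) = 20.34
  R: 0 + 1(7.064) = 7.064

7.06 mol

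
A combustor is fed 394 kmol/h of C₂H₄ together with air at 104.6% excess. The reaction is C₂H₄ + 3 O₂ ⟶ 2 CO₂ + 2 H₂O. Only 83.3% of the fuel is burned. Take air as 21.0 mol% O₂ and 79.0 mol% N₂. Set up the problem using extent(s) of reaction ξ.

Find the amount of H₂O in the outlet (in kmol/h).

656 kmol/h

Stoichiometric O₂ = 3 × 394 = 1182 kmol/h; O₂ fed = 1182 × 2.046 = 2418 kmol/h.
N₂ fed = 2418 × 79/21 = 9098 kmol/h.
Fuel reacted = 0.833 × 394 → ξ = 328.2 kmol/h.
Outlet (n = n₀ + ν ξ):
  C₂H₄: 394 − 1(328.2) = 65.8
  O₂: 2418 − 3(328.2) = 1434
  N₂: 9098 (inert)
  CO₂: 0 + 2(328.2) = 656.4
  H₂O: 0 + 2(328.2) = 656.4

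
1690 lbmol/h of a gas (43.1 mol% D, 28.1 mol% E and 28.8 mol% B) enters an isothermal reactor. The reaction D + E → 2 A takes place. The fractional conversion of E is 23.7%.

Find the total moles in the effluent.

1690 lbmol/h

E reacted = 0.237 × 474.9 = 112.5 lbmol/h; ν_E = −1, so ξ = 112.5/1 = 112.5 lbmol/h.
Outlet amounts (n = n₀ + ν ξ):
  D: 728.4 − 1(112.5) = 615.8
  E: 474.9 − 1(112.5) = 362.3
  A: 0 + 2(112.5) = 225.1
  B: 486.7 (inert)
Total out = 615.8 + 362.3 + 225.1 + 486.7 = 1690 lbmol/h.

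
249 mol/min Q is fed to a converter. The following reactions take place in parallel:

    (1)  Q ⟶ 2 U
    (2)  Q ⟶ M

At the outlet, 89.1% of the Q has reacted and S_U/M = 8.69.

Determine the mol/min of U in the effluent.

Conversion of Q: Q consumed = 0.891 × 249 = 221.9 mol/min = 1ξ₁ + 1ξ₂.
Selectivity: 2ξ₁ / (1ξ₂) = 8.69 → ξ₁ = 4.345 ξ₂.
Substitute: (1·4.345 + 1) ξ₂ = 221.9 → ξ₂ = 41.51 mol/min, ξ₁ = 180.4 mol/min.
Outlet amounts (n = n₀ + Σ ν·ξ):
  Q: 249 − 1(180.4) − 1(41.51) = 27.14
  U: 0 + 2(180.4) = 360.7
  M: 0 + 1(41.51) = 41.51

361 mol/min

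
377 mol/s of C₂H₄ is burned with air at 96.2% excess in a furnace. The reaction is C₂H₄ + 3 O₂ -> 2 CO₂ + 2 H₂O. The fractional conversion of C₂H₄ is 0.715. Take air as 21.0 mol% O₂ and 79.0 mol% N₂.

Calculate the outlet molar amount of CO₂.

Stoichiometric O₂ = 3 × 377 = 1131 mol/s; O₂ fed = 1131 × 1.962 = 2219 mol/s.
N₂ fed = 2219 × 79/21 = 8348 mol/s.
Fuel reacted = 0.715 × 377 → ξ = 269.6 mol/s.
Outlet (n = n₀ + ν ξ):
  C₂H₄: 377 − 1(269.6) = 107.4
  O₂: 2219 − 3(269.6) = 1410
  N₂: 8348 (inert)
  CO₂: 0 + 2(269.6) = 539.1
  H₂O: 0 + 2(269.6) = 539.1

539 mol/s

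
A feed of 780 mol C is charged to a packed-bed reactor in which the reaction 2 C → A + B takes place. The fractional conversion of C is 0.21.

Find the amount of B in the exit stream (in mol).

C reacted = 0.21 × 780 = 163.8 mol; ν_C = −2, so ξ = 163.8/2 = 81.9 mol.
Outlet amounts (n = n₀ + ν ξ):
  C: 780 − 2(81.9) = 616.2
  A: 0 + 1(81.9) = 81.9
  B: 0 + 1(81.9) = 81.9

81.9 mol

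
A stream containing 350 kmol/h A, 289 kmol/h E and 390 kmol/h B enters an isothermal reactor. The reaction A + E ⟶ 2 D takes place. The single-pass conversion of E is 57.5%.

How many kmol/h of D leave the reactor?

332 kmol/h

E reacted = 0.575 × 289 = 166.2 kmol/h; ν_E = −1, so ξ = 166.2/1 = 166.2 kmol/h.
Outlet amounts (n = n₀ + ν ξ):
  A: 350 − 1(166.2) = 183.8
  E: 289 − 1(166.2) = 122.8
  D: 0 + 2(166.2) = 332.3
  B: 390 (inert)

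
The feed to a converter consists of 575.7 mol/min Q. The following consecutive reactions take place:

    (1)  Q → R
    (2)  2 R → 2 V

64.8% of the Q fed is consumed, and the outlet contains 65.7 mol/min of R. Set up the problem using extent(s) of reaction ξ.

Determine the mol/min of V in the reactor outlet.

307 mol/min

Conversion of Q: Q consumed = 1ξ₁ = 0.648 × 575.7 → ξ₁ = 373.1 mol/min.
R balance: n_R = 0 + 1ξ₁ − 2ξ₂ = 65.7 → ξ₂ = (1·373.1 − 65.7)/2 = 153.7 mol/min.
Outlet amounts (n = n₀ + Σ ν·ξ):
  Q: 575.7 − 1(373.1) = 202.6
  R: 0 + 1(373.1) − 2(153.7) = 65.7
  V: 0 + 2(153.7) = 307.4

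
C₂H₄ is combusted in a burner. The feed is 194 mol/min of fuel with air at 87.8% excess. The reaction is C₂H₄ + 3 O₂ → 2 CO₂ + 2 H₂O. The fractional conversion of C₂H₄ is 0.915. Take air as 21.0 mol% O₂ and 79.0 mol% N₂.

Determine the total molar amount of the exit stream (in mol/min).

Stoichiometric O₂ = 3 × 194 = 582 mol/min; O₂ fed = 582 × 1.878 = 1093 mol/min.
N₂ fed = 1093 × 79/21 = 4112 mol/min.
Fuel reacted = 0.915 × 194 → ξ = 177.5 mol/min.
Outlet (n = n₀ + ν ξ):
  C₂H₄: 194 − 1(177.5) = 16.49
  O₂: 1093 − 3(177.5) = 560.5
  N₂: 4112 (inert)
  CO₂: 0 + 2(177.5) = 355
  H₂O: 0 + 2(177.5) = 355
Total out = 16.49 + 560.5 + 4112 + 355 + 355 = 5399 mol/min.

5400 mol/min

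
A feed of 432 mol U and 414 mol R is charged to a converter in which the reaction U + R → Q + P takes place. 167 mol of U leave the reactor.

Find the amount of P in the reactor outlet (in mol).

For U: n = n₀ − 1ξ → 167 = 432 − 1ξ, giving ξ = 265 mol.
Outlet amounts (n = n₀ + ν ξ):
  U: 432 − 1(265) = 167
  R: 414 − 1(265) = 149
  Q: 0 + 1(265) = 265
  P: 0 + 1(265) = 265

265 mol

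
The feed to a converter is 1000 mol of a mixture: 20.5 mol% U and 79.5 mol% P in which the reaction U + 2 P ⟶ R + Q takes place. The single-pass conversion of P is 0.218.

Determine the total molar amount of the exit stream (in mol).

913 mol

P reacted = 0.218 × 795 = 173.3 mol; ν_P = −2, so ξ = 173.3/2 = 86.66 mol.
Outlet amounts (n = n₀ + ν ξ):
  U: 205 − 1(86.66) = 118.3
  P: 795 − 2(86.66) = 621.7
  R: 0 + 1(86.66) = 86.66
  Q: 0 + 1(86.66) = 86.66
Total out = 118.3 + 621.7 + 86.66 + 86.66 = 913.3 mol.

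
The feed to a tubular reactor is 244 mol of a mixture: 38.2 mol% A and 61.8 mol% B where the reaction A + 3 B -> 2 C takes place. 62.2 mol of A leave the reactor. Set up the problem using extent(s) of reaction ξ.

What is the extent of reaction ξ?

ξ = 31 mol

For A: n = n₀ − 1ξ → 62.2 = 93.21 − 1ξ, giving ξ = 31.01 mol.
Outlet amounts (n = n₀ + ν ξ):
  A: 93.21 − 1(31.01) = 62.2
  B: 150.8 − 3(31.01) = 57.77
  C: 0 + 2(31.01) = 62.02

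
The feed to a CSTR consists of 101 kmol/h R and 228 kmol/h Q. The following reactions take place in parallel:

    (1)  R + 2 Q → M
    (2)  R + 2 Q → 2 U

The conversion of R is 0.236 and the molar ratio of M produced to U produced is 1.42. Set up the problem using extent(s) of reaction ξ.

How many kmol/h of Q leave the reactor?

Conversion of R: R consumed = 0.236 × 101 = 23.84 kmol/h = 1ξ₁ + 1ξ₂.
Selectivity: 1ξ₁ / (2ξ₂) = 1.42 → ξ₁ = 2.84 ξ₂.
Substitute: (1·2.84 + 1) ξ₂ = 23.84 → ξ₂ = 6.207 kmol/h, ξ₁ = 17.63 kmol/h.
Outlet amounts (n = n₀ + Σ ν·ξ):
  R: 101 − 1(17.63) − 1(6.207) = 77.16
  Q: 228 − 2(17.63) − 2(6.207) = 180.3
  M: 0 + 1(17.63) = 17.63
  U: 0 + 2(6.207) = 12.41

180 kmol/h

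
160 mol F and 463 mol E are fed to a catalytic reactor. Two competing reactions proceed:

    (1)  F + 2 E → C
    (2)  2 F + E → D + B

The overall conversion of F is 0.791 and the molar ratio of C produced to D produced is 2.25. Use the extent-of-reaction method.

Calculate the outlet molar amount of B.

Conversion of F: F consumed = 0.791 × 160 = 126.6 mol = 1ξ₁ + 2ξ₂.
Selectivity: 1ξ₁ / (1ξ₂) = 2.25 → ξ₁ = 2.25 ξ₂.
Substitute: (1·2.25 + 2) ξ₂ = 126.6 → ξ₂ = 29.78 mol, ξ₁ = 67 mol.
Outlet amounts (n = n₀ + Σ ν·ξ):
  F: 160 − 1(67) − 2(29.78) = 33.44
  E: 463 − 2(67) − 1(29.78) = 299.2
  C: 0 + 1(67) = 67
  D: 0 + 1(29.78) = 29.78
  B: 0 + 1(29.78) = 29.78

29.8 mol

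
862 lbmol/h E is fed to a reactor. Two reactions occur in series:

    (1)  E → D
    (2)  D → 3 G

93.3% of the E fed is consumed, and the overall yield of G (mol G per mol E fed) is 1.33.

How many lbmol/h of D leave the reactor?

422 lbmol/h

Conversion of E: E consumed = 1ξ₁ = 0.933 × 862 → ξ₁ = 804.2 lbmol/h.
Yield of G: 3ξ₂ / 862 = 1.33 → ξ₂ = 382.2 lbmol/h.
Outlet amounts (n = n₀ + Σ ν·ξ):
  E: 862 − 1(804.2) = 57.75
  D: 0 + 1(804.2) − 1(382.2) = 422.1
  G: 0 + 3(382.2) = 1146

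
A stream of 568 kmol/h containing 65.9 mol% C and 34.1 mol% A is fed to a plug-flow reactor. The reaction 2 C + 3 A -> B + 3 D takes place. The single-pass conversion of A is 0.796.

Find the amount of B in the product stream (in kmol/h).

51.4 kmol/h

A reacted = 0.796 × 193.7 = 154.2 kmol/h; ν_A = −3, so ξ = 154.2/3 = 51.39 kmol/h.
Outlet amounts (n = n₀ + ν ξ):
  C: 374.3 − 2(51.39) = 271.5
  A: 193.7 − 3(51.39) = 39.51
  B: 0 + 1(51.39) = 51.39
  D: 0 + 3(51.39) = 154.2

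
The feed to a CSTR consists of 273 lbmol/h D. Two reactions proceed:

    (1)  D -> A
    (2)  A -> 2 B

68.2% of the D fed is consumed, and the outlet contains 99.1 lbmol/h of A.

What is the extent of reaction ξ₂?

Conversion of D: D consumed = 1ξ₁ = 0.682 × 273 → ξ₁ = 186.2 lbmol/h.
A balance: n_A = 0 + 1ξ₁ − 1ξ₂ = 99.1 → ξ₂ = (1·186.2 − 99.1)/1 = 87.09 lbmol/h.
Outlet amounts (n = n₀ + Σ ν·ξ):
  D: 273 − 1(186.2) = 86.81
  A: 0 + 1(186.2) − 1(87.09) = 99.1
  B: 0 + 2(87.09) = 174.2

ξ₂ = 87.1 lbmol/h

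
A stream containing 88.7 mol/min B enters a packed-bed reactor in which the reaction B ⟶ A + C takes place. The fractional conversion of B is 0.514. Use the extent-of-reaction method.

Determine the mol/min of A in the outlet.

45.6 mol/min

B reacted = 0.514 × 88.7 = 45.59 mol/min; ν_B = −1, so ξ = 45.59/1 = 45.59 mol/min.
Outlet amounts (n = n₀ + ν ξ):
  B: 88.7 − 1(45.59) = 43.11
  A: 0 + 1(45.59) = 45.59
  C: 0 + 1(45.59) = 45.59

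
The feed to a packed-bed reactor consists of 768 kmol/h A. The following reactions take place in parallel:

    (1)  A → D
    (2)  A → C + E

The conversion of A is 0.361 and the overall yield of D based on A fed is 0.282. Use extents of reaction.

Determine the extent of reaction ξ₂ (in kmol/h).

ξ₂ = 60.7 kmol/h

Yield of D: 1ξ₁ / 768 = 0.282 → ξ₁ = 216.6 kmol/h.
Conversion of A: 1ξ₁ + 1ξ₂ = 0.361 × 768 = 277.2 → ξ₂ = 60.67 kmol/h.
Outlet amounts (n = n₀ + Σ ν·ξ):
  A: 768 − 1(216.6) − 1(60.67) = 490.8
  D: 0 + 1(216.6) = 216.6
  C: 0 + 1(60.67) = 60.67
  E: 0 + 1(60.67) = 60.67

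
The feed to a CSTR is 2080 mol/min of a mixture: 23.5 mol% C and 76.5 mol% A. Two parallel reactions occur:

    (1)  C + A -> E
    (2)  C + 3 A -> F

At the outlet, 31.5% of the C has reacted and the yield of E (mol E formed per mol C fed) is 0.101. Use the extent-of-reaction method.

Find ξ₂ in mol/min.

ξ₂ = 105 mol/min

Yield of E: 1ξ₁ / 488.8 = 0.101 → ξ₁ = 49.37 mol/min.
Conversion of C: 1ξ₁ + 1ξ₂ = 0.315 × 488.8 = 154 → ξ₂ = 104.6 mol/min.
Outlet amounts (n = n₀ + Σ ν·ξ):
  C: 488.8 − 1(49.37) − 1(104.6) = 334.8
  A: 1591 − 1(49.37) − 3(104.6) = 1228
  E: 0 + 1(49.37) = 49.37
  F: 0 + 1(104.6) = 104.6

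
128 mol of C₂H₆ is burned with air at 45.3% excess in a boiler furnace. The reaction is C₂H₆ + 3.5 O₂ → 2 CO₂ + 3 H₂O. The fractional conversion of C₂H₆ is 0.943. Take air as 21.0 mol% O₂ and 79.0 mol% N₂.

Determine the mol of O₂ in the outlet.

228 mol

Stoichiometric O₂ = 3.5 × 128 = 448 mol; O₂ fed = 448 × 1.453 = 650.9 mol.
N₂ fed = 650.9 × 79/21 = 2449 mol.
Fuel reacted = 0.943 × 128 → ξ = 120.7 mol.
Outlet (n = n₀ + ν ξ):
  C₂H₆: 128 − 1(120.7) = 7.296
  O₂: 650.9 − 3.5(120.7) = 228.5
  N₂: 2449 (inert)
  CO₂: 0 + 2(120.7) = 241.4
  H₂O: 0 + 3(120.7) = 362.1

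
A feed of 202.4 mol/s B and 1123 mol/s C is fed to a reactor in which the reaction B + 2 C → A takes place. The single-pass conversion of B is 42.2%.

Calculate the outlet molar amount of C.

B reacted = 0.422 × 202.4 = 85.41 mol/s; ν_B = −1, so ξ = 85.41/1 = 85.41 mol/s.
Outlet amounts (n = n₀ + ν ξ):
  B: 202.4 − 1(85.41) = 117
  C: 1123 − 2(85.41) = 952.2
  A: 0 + 1(85.41) = 85.41

952 mol/s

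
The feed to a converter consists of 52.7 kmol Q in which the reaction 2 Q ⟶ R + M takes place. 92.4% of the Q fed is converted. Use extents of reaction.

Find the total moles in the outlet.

Q reacted = 0.924 × 52.7 = 48.69 kmol; ν_Q = −2, so ξ = 48.69/2 = 24.35 kmol.
Outlet amounts (n = n₀ + ν ξ):
  Q: 52.7 − 2(24.35) = 4.005
  R: 0 + 1(24.35) = 24.35
  M: 0 + 1(24.35) = 24.35
Total out = 4.005 + 24.35 + 24.35 = 52.7 kmol.

52.7 kmol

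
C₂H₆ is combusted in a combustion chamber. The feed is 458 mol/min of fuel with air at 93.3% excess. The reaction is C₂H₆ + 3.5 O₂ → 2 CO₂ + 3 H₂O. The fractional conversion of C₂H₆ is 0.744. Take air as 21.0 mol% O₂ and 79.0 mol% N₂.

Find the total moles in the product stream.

Stoichiometric O₂ = 3.5 × 458 = 1603 mol/min; O₂ fed = 1603 × 1.933 = 3099 mol/min.
N₂ fed = 3099 × 79/21 = 11660 mol/min.
Fuel reacted = 0.744 × 458 → ξ = 340.8 mol/min.
Outlet (n = n₀ + ν ξ):
  C₂H₆: 458 − 1(340.8) = 117.2
  O₂: 3099 − 3.5(340.8) = 1906
  N₂: 11660 (inert)
  CO₂: 0 + 2(340.8) = 681.5
  H₂O: 0 + 3(340.8) = 1022
Total out = 117.2 + 1906 + 11660 + 681.5 + 1022 = 15380 mol/min.

15400 mol/min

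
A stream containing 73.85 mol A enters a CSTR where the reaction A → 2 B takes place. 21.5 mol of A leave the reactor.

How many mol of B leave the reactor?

For A: n = n₀ − 1ξ → 21.5 = 73.85 − 1ξ, giving ξ = 52.35 mol.
Outlet amounts (n = n₀ + ν ξ):
  A: 73.85 − 1(52.35) = 21.5
  B: 0 + 2(52.35) = 104.7

105 mol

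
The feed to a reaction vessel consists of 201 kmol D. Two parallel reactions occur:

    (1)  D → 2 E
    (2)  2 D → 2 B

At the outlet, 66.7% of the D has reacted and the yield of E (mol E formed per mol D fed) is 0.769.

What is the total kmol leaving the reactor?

278 kmol

Yield of E: 2ξ₁ / 201 = 0.769 → ξ₁ = 77.28 kmol.
Conversion of D: 1ξ₁ + 2ξ₂ = 0.667 × 201 = 134.1 → ξ₂ = 28.39 kmol.
Outlet amounts (n = n₀ + Σ ν·ξ):
  D: 201 − 1(77.28) − 2(28.39) = 66.93
  E: 0 + 2(77.28) = 154.6
  B: 0 + 2(28.39) = 56.78
Total out = 66.93 + 154.6 + 56.78 = 278.3 kmol.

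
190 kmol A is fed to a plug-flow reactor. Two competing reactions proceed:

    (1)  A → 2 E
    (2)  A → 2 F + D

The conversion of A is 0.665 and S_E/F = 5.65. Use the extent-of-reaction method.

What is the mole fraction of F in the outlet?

Conversion of A: A consumed = 0.665 × 190 = 126.4 kmol = 1ξ₁ + 1ξ₂.
Selectivity: 2ξ₁ / (2ξ₂) = 5.65 → ξ₁ = 5.65 ξ₂.
Substitute: (1·5.65 + 1) ξ₂ = 126.4 → ξ₂ = 19 kmol, ξ₁ = 107.4 kmol.
Outlet amounts (n = n₀ + Σ ν·ξ):
  A: 190 − 1(107.4) − 1(19) = 63.65
  E: 0 + 2(107.4) = 214.7
  F: 0 + 2(19) = 38
  D: 0 + 1(19) = 19
Total out = 335.4 kmol; y_F = 38 / 335.4 = 0.1133.

0.113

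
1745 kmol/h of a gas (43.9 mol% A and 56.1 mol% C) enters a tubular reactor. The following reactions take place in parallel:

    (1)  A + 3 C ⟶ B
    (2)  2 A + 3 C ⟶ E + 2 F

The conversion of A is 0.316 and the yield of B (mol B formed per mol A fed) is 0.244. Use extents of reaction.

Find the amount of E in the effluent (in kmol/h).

27.6 kmol/h

Yield of B: 1ξ₁ / 766.1 = 0.244 → ξ₁ = 186.9 kmol/h.
Conversion of A: 1ξ₁ + 2ξ₂ = 0.316 × 766.1 = 242.1 → ξ₂ = 27.58 kmol/h.
Outlet amounts (n = n₀ + Σ ν·ξ):
  A: 766.1 − 1(186.9) − 2(27.58) = 524
  C: 978.9 − 3(186.9) − 3(27.58) = 335.5
  B: 0 + 1(186.9) = 186.9
  E: 0 + 1(27.58) = 27.58
  F: 0 + 2(27.58) = 55.16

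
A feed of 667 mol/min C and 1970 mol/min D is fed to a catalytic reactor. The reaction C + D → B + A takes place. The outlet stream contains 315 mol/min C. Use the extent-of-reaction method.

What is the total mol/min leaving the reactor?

For C: n = n₀ − 1ξ → 315 = 667 − 1ξ, giving ξ = 352 mol/min.
Outlet amounts (n = n₀ + ν ξ):
  C: 667 − 1(352) = 315
  D: 1970 − 1(352) = 1618
  B: 0 + 1(352) = 352
  A: 0 + 1(352) = 352
Total out = 315 + 1618 + 352 + 352 = 2637 mol/min.

2640 mol/min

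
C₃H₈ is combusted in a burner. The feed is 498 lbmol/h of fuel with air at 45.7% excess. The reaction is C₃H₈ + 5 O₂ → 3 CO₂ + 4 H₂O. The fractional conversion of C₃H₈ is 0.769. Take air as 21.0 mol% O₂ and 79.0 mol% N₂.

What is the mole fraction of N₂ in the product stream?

Stoichiometric O₂ = 5 × 498 = 2490 lbmol/h; O₂ fed = 2490 × 1.457 = 3628 lbmol/h.
N₂ fed = 3628 × 79/21 = 13650 lbmol/h.
Fuel reacted = 0.769 × 498 → ξ = 383 lbmol/h.
Outlet (n = n₀ + ν ξ):
  C₃H₈: 498 − 1(383) = 115
  O₂: 3628 − 5(383) = 1713
  N₂: 13650 (inert)
  CO₂: 0 + 3(383) = 1149
  H₂O: 0 + 4(383) = 1532
Total out = 18160 lbmol/h; y_N₂ = 13650 / 18160 = 0.7517.

0.752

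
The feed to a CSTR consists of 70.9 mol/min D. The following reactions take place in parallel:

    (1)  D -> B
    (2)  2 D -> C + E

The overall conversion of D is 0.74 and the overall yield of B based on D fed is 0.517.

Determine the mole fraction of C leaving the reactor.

Yield of B: 1ξ₁ / 70.9 = 0.517 → ξ₁ = 36.66 mol/min.
Conversion of D: 1ξ₁ + 2ξ₂ = 0.74 × 70.9 = 52.47 → ξ₂ = 7.905 mol/min.
Outlet amounts (n = n₀ + Σ ν·ξ):
  D: 70.9 − 1(36.66) − 2(7.905) = 18.43
  B: 0 + 1(36.66) = 36.66
  C: 0 + 1(7.905) = 7.905
  E: 0 + 1(7.905) = 7.905
Total out = 70.9 mol/min; y_C = 7.905 / 70.9 = 0.1115.

0.111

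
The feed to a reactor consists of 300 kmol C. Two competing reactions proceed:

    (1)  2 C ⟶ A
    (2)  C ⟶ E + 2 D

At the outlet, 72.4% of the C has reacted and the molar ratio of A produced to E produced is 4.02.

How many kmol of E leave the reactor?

Conversion of C: C consumed = 0.724 × 300 = 217.2 kmol = 2ξ₁ + 1ξ₂.
Selectivity: 1ξ₁ / (1ξ₂) = 4.02 → ξ₁ = 4.02 ξ₂.
Substitute: (2·4.02 + 1) ξ₂ = 217.2 → ξ₂ = 24.03 kmol, ξ₁ = 96.59 kmol.
Outlet amounts (n = n₀ + Σ ν·ξ):
  C: 300 − 2(96.59) − 1(24.03) = 82.8
  A: 0 + 1(96.59) = 96.59
  E: 0 + 1(24.03) = 24.03
  D: 0 + 2(24.03) = 48.05

24 kmol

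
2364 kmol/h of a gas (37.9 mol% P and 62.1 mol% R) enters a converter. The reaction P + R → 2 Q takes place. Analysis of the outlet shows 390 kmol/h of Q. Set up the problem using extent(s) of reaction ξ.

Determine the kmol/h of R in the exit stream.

1270 kmol/h

For Q: n = n₀ + 2ξ → 390 = 0 + 2ξ, giving ξ = 195 kmol/h.
Outlet amounts (n = n₀ + ν ξ):
  P: 896 − 1(195) = 701
  R: 1468 − 1(195) = 1273
  Q: 0 + 2(195) = 390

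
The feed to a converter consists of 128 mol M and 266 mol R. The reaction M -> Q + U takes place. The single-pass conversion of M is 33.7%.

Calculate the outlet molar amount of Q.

43.1 mol

M reacted = 0.337 × 128 = 43.14 mol; ν_M = −1, so ξ = 43.14/1 = 43.14 mol.
Outlet amounts (n = n₀ + ν ξ):
  M: 128 − 1(43.14) = 84.86
  Q: 0 + 1(43.14) = 43.14
  U: 0 + 1(43.14) = 43.14
  R: 266 (inert)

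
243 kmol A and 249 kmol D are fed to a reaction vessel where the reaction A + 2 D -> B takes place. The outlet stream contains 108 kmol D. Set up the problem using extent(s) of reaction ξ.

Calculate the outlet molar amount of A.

172 kmol

For D: n = n₀ − 2ξ → 108 = 249 − 2ξ, giving ξ = 70.5 kmol.
Outlet amounts (n = n₀ + ν ξ):
  A: 243 − 1(70.5) = 172.5
  D: 249 − 2(70.5) = 108
  B: 0 + 1(70.5) = 70.5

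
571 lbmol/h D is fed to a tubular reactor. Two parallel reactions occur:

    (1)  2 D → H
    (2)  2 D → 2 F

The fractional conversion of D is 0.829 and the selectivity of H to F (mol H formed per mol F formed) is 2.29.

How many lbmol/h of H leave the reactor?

Conversion of D: D consumed = 0.829 × 571 = 473.4 lbmol/h = 2ξ₁ + 2ξ₂.
Selectivity: 1ξ₁ / (2ξ₂) = 2.29 → ξ₁ = 4.58 ξ₂.
Substitute: (2·4.58 + 2) ξ₂ = 473.4 → ξ₂ = 42.42 lbmol/h, ξ₁ = 194.3 lbmol/h.
Outlet amounts (n = n₀ + Σ ν·ξ):
  D: 571 − 2(194.3) − 2(42.42) = 97.64
  H: 0 + 1(194.3) = 194.3
  F: 0 + 2(42.42) = 84.83

194 lbmol/h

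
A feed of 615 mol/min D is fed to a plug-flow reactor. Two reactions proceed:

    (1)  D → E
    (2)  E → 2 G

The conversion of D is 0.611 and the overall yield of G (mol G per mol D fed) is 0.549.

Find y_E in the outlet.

Conversion of D: D consumed = 1ξ₁ = 0.611 × 615 → ξ₁ = 375.8 mol/min.
Yield of G: 2ξ₂ / 615 = 0.549 → ξ₂ = 168.8 mol/min.
Outlet amounts (n = n₀ + Σ ν·ξ):
  D: 615 − 1(375.8) = 239.2
  E: 0 + 1(375.8) − 1(168.8) = 206.9
  G: 0 + 2(168.8) = 337.6
Total out = 783.8 mol/min; y_E = 206.9 / 783.8 = 0.264.

0.264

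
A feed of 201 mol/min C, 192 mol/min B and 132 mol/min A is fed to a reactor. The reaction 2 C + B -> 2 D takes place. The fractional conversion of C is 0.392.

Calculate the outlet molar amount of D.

78.8 mol/min

C reacted = 0.392 × 201 = 78.79 mol/min; ν_C = −2, so ξ = 78.79/2 = 39.4 mol/min.
Outlet amounts (n = n₀ + ν ξ):
  C: 201 − 2(39.4) = 122.2
  B: 192 − 1(39.4) = 152.6
  D: 0 + 2(39.4) = 78.79
  A: 132 (inert)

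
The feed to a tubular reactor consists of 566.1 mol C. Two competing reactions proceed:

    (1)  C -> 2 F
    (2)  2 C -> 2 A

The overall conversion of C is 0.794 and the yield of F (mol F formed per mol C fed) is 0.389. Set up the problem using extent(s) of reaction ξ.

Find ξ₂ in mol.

ξ₂ = 170 mol

Yield of F: 2ξ₁ / 566.1 = 0.389 → ξ₁ = 110.1 mol.
Conversion of C: 1ξ₁ + 2ξ₂ = 0.794 × 566.1 = 449.5 → ξ₂ = 169.7 mol.
Outlet amounts (n = n₀ + Σ ν·ξ):
  C: 566.1 − 1(110.1) − 2(169.7) = 116.6
  F: 0 + 2(110.1) = 220.2
  A: 0 + 2(169.7) = 339.4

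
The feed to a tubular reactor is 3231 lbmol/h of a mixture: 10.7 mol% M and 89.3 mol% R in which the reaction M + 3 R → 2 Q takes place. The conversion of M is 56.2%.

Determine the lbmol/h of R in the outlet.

2300 lbmol/h

M reacted = 0.562 × 345.7 = 194.3 lbmol/h; ν_M = −1, so ξ = 194.3/1 = 194.3 lbmol/h.
Outlet amounts (n = n₀ + ν ξ):
  M: 345.7 − 1(194.3) = 151.4
  R: 2885 − 3(194.3) = 2302
  Q: 0 + 2(194.3) = 388.6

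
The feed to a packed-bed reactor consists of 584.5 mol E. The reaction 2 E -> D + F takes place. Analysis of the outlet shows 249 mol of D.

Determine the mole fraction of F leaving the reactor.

0.426

For D: n = n₀ + 1ξ → 249 = 0 + 1ξ, giving ξ = 249 mol.
Outlet amounts (n = n₀ + ν ξ):
  E: 584.5 − 2(249) = 86.5
  D: 0 + 1(249) = 249
  F: 0 + 1(249) = 249
Total out = 584.5 mol; y_F = 249 / 584.5 = 0.426.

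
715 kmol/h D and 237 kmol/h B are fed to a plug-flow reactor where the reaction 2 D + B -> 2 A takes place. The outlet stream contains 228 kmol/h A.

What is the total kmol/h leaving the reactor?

For A: n = n₀ + 2ξ → 228 = 0 + 2ξ, giving ξ = 114 kmol/h.
Outlet amounts (n = n₀ + ν ξ):
  D: 715 − 2(114) = 487
  B: 237 − 1(114) = 123
  A: 0 + 2(114) = 228
Total out = 487 + 123 + 228 = 838 kmol/h.

838 kmol/h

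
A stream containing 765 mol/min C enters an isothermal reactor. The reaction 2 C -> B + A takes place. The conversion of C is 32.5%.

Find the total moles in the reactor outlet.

765 mol/min

C reacted = 0.325 × 765 = 248.6 mol/min; ν_C = −2, so ξ = 248.6/2 = 124.3 mol/min.
Outlet amounts (n = n₀ + ν ξ):
  C: 765 − 2(124.3) = 516.4
  B: 0 + 1(124.3) = 124.3
  A: 0 + 1(124.3) = 124.3
Total out = 516.4 + 124.3 + 124.3 = 765 mol/min.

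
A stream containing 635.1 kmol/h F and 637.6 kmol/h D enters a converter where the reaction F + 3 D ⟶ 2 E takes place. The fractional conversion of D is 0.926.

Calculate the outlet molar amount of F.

D reacted = 0.926 × 637.6 = 590.4 kmol/h; ν_D = −3, so ξ = 590.4/3 = 196.8 kmol/h.
Outlet amounts (n = n₀ + ν ξ):
  F: 635.1 − 1(196.8) = 438.3
  D: 637.6 − 3(196.8) = 47.18
  E: 0 + 2(196.8) = 393.6

438 kmol/h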